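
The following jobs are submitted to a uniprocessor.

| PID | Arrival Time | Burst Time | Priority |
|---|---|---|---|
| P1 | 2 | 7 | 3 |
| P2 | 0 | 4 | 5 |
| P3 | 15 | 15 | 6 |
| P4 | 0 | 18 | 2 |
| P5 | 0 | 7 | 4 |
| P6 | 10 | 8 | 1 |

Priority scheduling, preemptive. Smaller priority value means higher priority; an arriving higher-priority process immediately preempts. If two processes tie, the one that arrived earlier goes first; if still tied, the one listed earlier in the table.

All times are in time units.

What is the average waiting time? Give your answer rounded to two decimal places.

Schedule: | P4 0-10 | P6 10-18 | P4 18-26 | P1 26-33 | P5 33-40 | P2 40-44 | P3 44-59 |
Completion: P1=33  P2=44  P3=59  P4=26  P5=40  P6=18
Waiting times: P1=24, P2=40, P3=29, P4=8, P5=33, P6=0
Average waiting = (24+40+29+8+33+0) / 6 = 134/6 = 22.33

22.33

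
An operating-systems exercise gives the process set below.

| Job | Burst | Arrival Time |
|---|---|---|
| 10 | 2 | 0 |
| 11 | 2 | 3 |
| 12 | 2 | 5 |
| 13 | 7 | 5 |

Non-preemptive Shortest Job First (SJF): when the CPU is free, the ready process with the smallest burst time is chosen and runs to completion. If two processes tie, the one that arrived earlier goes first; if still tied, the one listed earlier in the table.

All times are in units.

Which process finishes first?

10

Timeline: | 10 0-2 | idle 2-3 | 11 3-5 | 12 5-7 | 13 7-14 |
Completion: 10=2  11=5  12=7  13=14
Finish order: 10 → 11 → 12 → 13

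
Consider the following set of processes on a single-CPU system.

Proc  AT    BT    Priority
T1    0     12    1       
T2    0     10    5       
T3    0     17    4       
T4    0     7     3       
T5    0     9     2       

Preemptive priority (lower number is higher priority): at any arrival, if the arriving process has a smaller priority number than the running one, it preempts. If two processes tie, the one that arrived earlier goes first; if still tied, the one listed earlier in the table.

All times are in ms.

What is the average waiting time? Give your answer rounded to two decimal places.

Timeline: | T1 0-12 | T5 12-21 | T4 21-28 | T3 28-45 | T2 45-55 |
Completion: T1=12  T2=55  T3=45  T4=28  T5=21
Waiting times: T1=0, T2=45, T3=28, T4=21, T5=12
Average waiting = (0+45+28+21+12) / 5 = 106/5 = 21.20

21.20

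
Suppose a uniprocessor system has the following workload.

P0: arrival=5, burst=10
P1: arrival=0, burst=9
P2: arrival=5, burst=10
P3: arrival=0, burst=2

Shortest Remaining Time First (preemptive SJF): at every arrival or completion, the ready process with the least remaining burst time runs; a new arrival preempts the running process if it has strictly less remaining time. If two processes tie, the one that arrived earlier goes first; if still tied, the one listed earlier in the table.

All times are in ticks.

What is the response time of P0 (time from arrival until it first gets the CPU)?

6

Gantt: | P3 0-2 | P1 2-11 | P0 11-21 | P2 21-31 |
Completion: P0=21  P1=11  P2=31  P3=2
Turnaround (C−A): P0=16  P1=11  P2=26  P3=2
Response(P0) = first start − arrival = 11 − 5 = 6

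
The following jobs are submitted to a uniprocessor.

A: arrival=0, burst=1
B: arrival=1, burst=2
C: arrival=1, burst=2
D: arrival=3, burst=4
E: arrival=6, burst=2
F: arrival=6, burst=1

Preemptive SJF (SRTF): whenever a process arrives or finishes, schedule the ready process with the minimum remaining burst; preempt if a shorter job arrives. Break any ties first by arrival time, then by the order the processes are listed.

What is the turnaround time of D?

9

Gantt: | A 0-1 | B 1-3 | C 3-5 | D 5-6 | F 6-7 | E 7-9 | D 9-12 |
Completion: A=1  B=3  C=5  D=12  E=9  F=7
Turnaround (C−A): A=1  B=2  C=4  D=9  E=3  F=1
Turnaround(D) = completion − arrival = 12 − 3 = 9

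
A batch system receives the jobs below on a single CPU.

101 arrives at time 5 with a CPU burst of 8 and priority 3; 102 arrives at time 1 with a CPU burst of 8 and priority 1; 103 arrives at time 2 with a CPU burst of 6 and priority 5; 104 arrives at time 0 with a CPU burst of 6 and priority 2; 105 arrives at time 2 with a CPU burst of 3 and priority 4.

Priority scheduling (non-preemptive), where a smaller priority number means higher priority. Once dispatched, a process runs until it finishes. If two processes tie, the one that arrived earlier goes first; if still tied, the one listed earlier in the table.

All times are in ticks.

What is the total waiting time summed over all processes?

Schedule: | 104 0-6 | 102 6-14 | 101 14-22 | 105 22-25 | 103 25-31 |
Completion: 101=22  102=14  103=31  104=6  105=25
Waiting = turnaround − burst: 101=9, 102=5, 103=23, 104=0, 105=20
Total waiting = 9 + 5 + 23 + 0 + 20 = 57

57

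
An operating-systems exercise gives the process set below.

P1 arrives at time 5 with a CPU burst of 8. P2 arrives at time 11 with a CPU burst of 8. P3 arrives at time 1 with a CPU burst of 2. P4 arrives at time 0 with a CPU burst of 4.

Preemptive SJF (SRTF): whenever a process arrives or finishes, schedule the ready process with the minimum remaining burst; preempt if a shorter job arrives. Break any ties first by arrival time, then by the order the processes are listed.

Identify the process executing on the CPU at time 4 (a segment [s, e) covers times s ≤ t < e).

P4

Schedule: | P4 0-1 | P3 1-3 | P4 3-6 | P1 6-14 | P2 14-22 |
Completion: P1=14  P2=22  P3=3  P4=6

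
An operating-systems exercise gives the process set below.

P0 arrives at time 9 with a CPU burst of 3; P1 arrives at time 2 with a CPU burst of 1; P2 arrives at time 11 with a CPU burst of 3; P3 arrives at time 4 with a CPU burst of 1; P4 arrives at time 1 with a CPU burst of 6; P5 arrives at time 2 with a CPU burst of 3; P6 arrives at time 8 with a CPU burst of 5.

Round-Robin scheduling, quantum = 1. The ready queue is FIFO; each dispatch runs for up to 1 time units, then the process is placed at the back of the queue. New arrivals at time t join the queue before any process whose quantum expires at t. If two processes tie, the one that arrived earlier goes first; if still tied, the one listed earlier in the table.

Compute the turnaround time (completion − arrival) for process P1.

1

Timeline: | idle 0-1 | P4 1-2 | P1 2-3 | P5 3-4 | P4 4-5 | P3 5-6 | P5 6-7 | P4 7-8 | P5 8-9 | P6 9-10 | P4 10-11 | P0 11-12 | P6 12-13 | P2 13-14 | P4 14-15 | P0 15-16 | P6 16-17 | P2 17-18 | P4 18-19 | P0 19-20 | P6 20-21 | P2 21-22 | P6 22-23 |
Completion: P0=20  P1=3  P2=22  P3=6  P4=19  P5=9  P6=23
Turnaround (C−A): P0=11  P1=1  P2=11  P3=2  P4=18  P5=7  P6=15
Turnaround(P1) = completion − arrival = 3 − 2 = 1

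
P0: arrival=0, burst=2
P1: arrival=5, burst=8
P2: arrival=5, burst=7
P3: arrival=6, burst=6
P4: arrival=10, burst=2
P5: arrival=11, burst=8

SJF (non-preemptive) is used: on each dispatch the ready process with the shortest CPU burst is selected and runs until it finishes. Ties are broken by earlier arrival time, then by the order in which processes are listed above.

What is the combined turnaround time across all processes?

Timeline: | P0 0-2 | idle 2-5 | P2 5-12 | P4 12-14 | P3 14-20 | P1 20-28 | P5 28-36 |
Completion: P0=2  P1=28  P2=12  P3=20  P4=14  P5=36
Turnaround (C−A): P0=2  P1=23  P2=7  P3=14  P4=4  P5=25
Turnaround = completion − arrival: P0=2, P1=23, P2=7, P3=14, P4=4, P5=25
Total turnaround = 2 + 23 + 7 + 14 + 4 + 25 = 75

75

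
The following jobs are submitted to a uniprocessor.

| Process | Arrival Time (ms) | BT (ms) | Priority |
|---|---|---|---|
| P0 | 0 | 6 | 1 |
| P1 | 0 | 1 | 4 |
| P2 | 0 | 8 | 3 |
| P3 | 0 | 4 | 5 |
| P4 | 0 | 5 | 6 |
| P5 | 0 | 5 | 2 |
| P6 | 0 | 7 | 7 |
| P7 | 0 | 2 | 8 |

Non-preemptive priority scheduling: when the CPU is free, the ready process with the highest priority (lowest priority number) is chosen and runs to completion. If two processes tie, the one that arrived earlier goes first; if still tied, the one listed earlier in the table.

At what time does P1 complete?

Gantt: | P0 0-6 | P5 6-11 | P2 11-19 | P1 19-20 | P3 20-24 | P4 24-29 | P6 29-36 | P7 36-38 |
Completion: P0=6  P1=20  P2=19  P3=24  P4=29  P5=11  P6=36  P7=38
Turnaround (C−A): P0=6  P1=20  P2=19  P3=24  P4=29  P5=11  P6=36  P7=38

20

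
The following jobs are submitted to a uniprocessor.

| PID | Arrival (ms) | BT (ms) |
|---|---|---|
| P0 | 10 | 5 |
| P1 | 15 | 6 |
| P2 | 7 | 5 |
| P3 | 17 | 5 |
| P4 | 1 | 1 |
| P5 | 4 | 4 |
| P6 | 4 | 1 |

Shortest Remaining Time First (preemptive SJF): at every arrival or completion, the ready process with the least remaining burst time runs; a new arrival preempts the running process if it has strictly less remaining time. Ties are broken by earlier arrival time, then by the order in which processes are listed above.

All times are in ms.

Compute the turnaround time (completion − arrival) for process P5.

Gantt: | idle 0-1 | P4 1-2 | idle 2-4 | P6 4-5 | P5 5-9 | P2 9-14 | P0 14-19 | P3 19-24 | P1 24-30 |
Completion: P0=19  P1=30  P2=14  P3=24  P4=2  P5=9  P6=5
Turnaround(P5) = completion − arrival = 9 − 4 = 5

5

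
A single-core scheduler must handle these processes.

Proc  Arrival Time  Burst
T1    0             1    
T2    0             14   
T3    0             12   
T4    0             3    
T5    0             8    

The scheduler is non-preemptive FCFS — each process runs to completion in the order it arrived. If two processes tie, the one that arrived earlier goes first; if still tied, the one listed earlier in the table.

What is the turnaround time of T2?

Timeline: | T1 0-1 | T2 1-15 | T3 15-27 | T4 27-30 | T5 30-38 |
Completion: T1=1  T2=15  T3=27  T4=30  T5=38
Turnaround (C−A): T1=1  T2=15  T3=27  T4=30  T5=38
Turnaround(T2) = completion − arrival = 15 − 0 = 15

15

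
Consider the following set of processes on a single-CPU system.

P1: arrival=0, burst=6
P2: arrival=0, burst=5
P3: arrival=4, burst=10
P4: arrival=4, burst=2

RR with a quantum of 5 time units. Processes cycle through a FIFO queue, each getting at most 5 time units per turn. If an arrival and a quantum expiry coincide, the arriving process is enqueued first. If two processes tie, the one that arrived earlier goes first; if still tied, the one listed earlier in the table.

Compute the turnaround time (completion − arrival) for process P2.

10

Gantt: | P1 0-5 | P2 5-10 | P3 10-15 | P4 15-17 | P1 17-18 | P3 18-23 |
Completion: P1=18  P2=10  P3=23  P4=17
Turnaround (C−A): P1=18  P2=10  P3=19  P4=13
Turnaround(P2) = completion − arrival = 10 − 0 = 10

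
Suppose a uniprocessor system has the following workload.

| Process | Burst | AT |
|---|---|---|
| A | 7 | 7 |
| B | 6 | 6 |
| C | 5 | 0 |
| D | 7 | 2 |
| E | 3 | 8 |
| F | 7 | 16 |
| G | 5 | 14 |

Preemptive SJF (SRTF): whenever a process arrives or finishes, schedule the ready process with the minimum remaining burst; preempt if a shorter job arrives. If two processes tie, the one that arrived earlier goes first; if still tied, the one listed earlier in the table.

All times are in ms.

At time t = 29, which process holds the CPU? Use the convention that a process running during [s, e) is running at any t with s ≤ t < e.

Timeline: | C 0-5 | D 5-8 | E 8-11 | D 11-15 | G 15-20 | B 20-26 | A 26-33 | F 33-40 |
Completion: A=33  B=26  C=5  D=15  E=11  F=40  G=20
Turnaround (C−A): A=26  B=20  C=5  D=13  E=3  F=24  G=6

A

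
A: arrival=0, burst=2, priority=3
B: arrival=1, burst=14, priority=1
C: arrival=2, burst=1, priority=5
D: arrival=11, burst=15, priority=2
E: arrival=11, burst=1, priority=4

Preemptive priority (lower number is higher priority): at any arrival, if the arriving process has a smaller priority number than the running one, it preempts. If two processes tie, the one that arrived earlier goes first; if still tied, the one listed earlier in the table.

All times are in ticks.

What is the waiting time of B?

0

Timeline: | A 0-1 | B 1-15 | D 15-30 | A 30-31 | E 31-32 | C 32-33 |
Completion: A=31  B=15  C=33  D=30  E=32
Waiting(B) = turnaround − burst = 14 − 14 = 0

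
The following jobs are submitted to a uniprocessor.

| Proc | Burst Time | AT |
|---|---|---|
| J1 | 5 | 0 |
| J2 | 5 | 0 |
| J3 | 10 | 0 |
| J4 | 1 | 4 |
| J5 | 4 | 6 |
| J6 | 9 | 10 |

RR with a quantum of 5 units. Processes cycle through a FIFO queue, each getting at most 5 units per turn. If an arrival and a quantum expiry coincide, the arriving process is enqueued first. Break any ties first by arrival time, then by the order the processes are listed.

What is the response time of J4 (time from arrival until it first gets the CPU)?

11

Schedule: | J1 0-5 | J2 5-10 | J3 10-15 | J4 15-16 | J5 16-20 | J6 20-25 | J3 25-30 | J6 30-34 |
Completion: J1=5  J2=10  J3=30  J4=16  J5=20  J6=34
Turnaround (C−A): J1=5  J2=10  J3=30  J4=12  J5=14  J6=24
Response(J4) = first start − arrival = 15 − 4 = 11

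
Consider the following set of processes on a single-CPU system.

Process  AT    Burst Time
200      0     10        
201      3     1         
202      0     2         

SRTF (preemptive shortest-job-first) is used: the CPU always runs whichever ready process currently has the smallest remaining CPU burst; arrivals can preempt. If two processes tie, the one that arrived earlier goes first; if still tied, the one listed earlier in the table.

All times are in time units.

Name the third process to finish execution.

Timeline: | 202 0-2 | 200 2-3 | 201 3-4 | 200 4-13 |
Completion: 200=13  201=4  202=2
Turnaround (C−A): 200=13  201=1  202=2
Finish order: 202 → 201 → 200

200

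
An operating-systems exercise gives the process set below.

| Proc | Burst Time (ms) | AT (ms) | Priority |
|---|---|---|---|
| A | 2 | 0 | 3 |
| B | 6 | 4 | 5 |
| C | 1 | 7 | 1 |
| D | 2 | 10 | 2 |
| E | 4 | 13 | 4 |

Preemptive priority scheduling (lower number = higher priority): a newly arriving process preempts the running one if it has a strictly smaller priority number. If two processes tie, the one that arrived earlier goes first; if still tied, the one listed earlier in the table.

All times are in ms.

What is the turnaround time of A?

Timeline: | A 0-2 | idle 2-4 | B 4-7 | C 7-8 | B 8-10 | D 10-12 | B 12-13 | E 13-17 |
Completion: A=2  B=13  C=8  D=12  E=17
Turnaround (C−A): A=2  B=9  C=1  D=2  E=4
Turnaround(A) = completion − arrival = 2 − 0 = 2

2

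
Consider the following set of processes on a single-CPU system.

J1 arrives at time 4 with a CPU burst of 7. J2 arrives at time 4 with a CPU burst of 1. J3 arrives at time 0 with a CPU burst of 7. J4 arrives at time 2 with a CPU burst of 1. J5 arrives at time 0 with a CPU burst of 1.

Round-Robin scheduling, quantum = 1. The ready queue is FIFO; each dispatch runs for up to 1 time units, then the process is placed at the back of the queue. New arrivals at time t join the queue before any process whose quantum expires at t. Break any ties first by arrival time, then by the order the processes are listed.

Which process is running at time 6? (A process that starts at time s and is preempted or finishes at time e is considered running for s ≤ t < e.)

J2

Timeline: | J3 0-1 | J5 1-2 | J3 2-3 | J4 3-4 | J3 4-5 | J1 5-6 | J2 6-7 | J3 7-8 | J1 8-9 | J3 9-10 | J1 10-11 | J3 11-12 | J1 12-13 | J3 13-14 | J1 14-17 |
Completion: J1=17  J2=7  J3=14  J4=4  J5=2
Turnaround (C−A): J1=13  J2=3  J3=14  J4=2  J5=2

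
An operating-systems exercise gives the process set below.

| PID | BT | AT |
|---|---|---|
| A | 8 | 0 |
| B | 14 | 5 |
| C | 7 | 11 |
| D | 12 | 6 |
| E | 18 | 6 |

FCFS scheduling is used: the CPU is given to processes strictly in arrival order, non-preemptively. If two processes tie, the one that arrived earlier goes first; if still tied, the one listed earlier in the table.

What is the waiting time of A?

0

Gantt: | A 0-8 | B 8-22 | D 22-34 | E 34-52 | C 52-59 |
Completion: A=8  B=22  C=59  D=34  E=52
Turnaround (C−A): A=8  B=17  C=48  D=28  E=46
Waiting(A) = turnaround − burst = 8 − 8 = 0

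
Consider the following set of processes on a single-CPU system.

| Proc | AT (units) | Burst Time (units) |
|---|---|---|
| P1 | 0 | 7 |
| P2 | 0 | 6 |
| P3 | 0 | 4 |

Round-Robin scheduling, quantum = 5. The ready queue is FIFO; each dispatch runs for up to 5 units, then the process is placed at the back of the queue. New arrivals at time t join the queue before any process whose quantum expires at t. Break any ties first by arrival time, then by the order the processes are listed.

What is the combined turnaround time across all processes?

47

Schedule: | P1 0-5 | P2 5-10 | P3 10-14 | P1 14-16 | P2 16-17 |
Completion: P1=16  P2=17  P3=14
Turnaround (C−A): P1=16  P2=17  P3=14
Turnaround = completion − arrival: P1=16, P2=17, P3=14
Total turnaround = 16 + 17 + 14 = 47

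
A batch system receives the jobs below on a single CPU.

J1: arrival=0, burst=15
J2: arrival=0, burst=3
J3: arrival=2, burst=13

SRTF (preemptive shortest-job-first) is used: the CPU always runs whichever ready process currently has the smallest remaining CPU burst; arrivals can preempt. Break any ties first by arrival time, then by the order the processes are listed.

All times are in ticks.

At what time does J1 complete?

Schedule: | J2 0-3 | J3 3-16 | J1 16-31 |
Completion: J1=31  J2=3  J3=16
Turnaround (C−A): J1=31  J2=3  J3=14

31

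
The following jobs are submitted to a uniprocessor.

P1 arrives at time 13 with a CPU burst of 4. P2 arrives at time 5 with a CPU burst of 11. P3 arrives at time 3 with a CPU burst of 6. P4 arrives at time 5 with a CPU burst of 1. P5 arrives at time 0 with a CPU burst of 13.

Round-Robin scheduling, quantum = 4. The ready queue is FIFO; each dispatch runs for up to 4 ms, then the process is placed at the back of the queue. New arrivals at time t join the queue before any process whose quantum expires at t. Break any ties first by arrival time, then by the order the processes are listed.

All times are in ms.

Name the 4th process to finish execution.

P5

Schedule: | P5 0-4 | P3 4-8 | P5 8-12 | P2 12-16 | P4 16-17 | P3 17-19 | P5 19-23 | P1 23-27 | P2 27-31 | P5 31-32 | P2 32-35 |
Completion: P1=27  P2=35  P3=19  P4=17  P5=32
Finish order: P4 → P3 → P1 → P5 → P2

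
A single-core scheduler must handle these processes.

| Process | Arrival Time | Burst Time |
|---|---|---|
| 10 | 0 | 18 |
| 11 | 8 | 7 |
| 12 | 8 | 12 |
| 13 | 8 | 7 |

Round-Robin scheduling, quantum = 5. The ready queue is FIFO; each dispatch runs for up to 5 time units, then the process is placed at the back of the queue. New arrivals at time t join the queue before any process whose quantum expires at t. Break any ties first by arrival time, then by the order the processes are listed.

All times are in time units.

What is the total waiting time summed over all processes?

Schedule: | 10 0-10 | 11 10-15 | 12 15-20 | 13 20-25 | 10 25-30 | 11 30-32 | 12 32-37 | 13 37-39 | 10 39-42 | 12 42-44 |
Completion: 10=42  11=32  12=44  13=39
Turnaround (C−A): 10=42  11=24  12=36  13=31
Waiting = turnaround − burst: 10=24, 11=17, 12=24, 13=24
Total waiting = 24 + 17 + 24 + 24 = 89

89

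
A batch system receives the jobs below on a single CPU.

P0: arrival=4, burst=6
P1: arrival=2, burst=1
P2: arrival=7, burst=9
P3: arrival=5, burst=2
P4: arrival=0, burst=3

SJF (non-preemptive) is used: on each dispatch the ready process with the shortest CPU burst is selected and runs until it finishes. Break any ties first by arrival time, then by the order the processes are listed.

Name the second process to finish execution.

P1

Gantt: | P4 0-3 | P1 3-4 | P0 4-10 | P3 10-12 | P2 12-21 |
Completion: P0=10  P1=4  P2=21  P3=12  P4=3
Turnaround (C−A): P0=6  P1=2  P2=14  P3=7  P4=3
Finish order: P4 → P1 → P0 → P3 → P2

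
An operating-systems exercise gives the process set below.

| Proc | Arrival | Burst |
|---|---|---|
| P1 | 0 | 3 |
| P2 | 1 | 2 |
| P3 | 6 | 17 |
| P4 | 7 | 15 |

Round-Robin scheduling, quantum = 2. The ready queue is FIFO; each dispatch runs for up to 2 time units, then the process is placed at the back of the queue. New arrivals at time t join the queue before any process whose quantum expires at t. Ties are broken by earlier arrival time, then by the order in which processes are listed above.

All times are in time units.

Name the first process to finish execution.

P2

Schedule: | P1 0-2 | P2 2-4 | P1 4-5 | idle 5-6 | P3 6-8 | P4 8-10 | P3 10-12 | P4 12-14 | P3 14-16 | P4 16-18 | P3 18-20 | P4 20-22 | P3 22-24 | P4 24-26 | P3 26-28 | P4 28-30 | P3 30-32 | P4 32-34 | P3 34-36 | P4 36-37 | P3 37-38 |
Completion: P1=5  P2=4  P3=38  P4=37
Turnaround (C−A): P1=5  P2=3  P3=32  P4=30
Finish order: P2 → P1 → P4 → P3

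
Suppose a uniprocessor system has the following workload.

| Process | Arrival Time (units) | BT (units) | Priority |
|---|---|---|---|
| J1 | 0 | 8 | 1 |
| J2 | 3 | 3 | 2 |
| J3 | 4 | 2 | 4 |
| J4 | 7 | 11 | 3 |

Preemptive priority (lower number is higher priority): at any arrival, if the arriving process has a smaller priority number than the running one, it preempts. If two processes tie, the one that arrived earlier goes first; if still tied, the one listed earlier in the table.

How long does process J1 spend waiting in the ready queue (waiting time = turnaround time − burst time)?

Gantt: | J1 0-8 | J2 8-11 | J4 11-22 | J3 22-24 |
Completion: J1=8  J2=11  J3=24  J4=22
Turnaround (C−A): J1=8  J2=8  J3=20  J4=15
Waiting(J1) = turnaround − burst = 8 − 8 = 0

0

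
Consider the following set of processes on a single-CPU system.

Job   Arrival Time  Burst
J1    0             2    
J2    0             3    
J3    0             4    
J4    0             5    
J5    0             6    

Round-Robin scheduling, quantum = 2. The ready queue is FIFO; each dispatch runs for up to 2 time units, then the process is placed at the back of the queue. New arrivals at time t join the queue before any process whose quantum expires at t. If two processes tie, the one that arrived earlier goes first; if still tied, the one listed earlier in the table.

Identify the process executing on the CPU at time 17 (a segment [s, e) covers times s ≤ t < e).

J4

Gantt: | J1 0-2 | J2 2-4 | J3 4-6 | J4 6-8 | J5 8-10 | J2 10-11 | J3 11-13 | J4 13-15 | J5 15-17 | J4 17-18 | J5 18-20 |
Completion: J1=2  J2=11  J3=13  J4=18  J5=20
Turnaround (C−A): J1=2  J2=11  J3=13  J4=18  J5=20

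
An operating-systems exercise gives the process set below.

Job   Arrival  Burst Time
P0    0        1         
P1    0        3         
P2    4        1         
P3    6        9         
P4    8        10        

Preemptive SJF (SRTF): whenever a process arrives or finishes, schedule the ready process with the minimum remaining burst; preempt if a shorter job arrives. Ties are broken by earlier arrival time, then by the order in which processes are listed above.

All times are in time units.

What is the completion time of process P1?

4

Gantt: | P0 0-1 | P1 1-4 | P2 4-5 | idle 5-6 | P3 6-15 | P4 15-25 |
Completion: P0=1  P1=4  P2=5  P3=15  P4=25
Turnaround (C−A): P0=1  P1=4  P2=1  P3=9  P4=17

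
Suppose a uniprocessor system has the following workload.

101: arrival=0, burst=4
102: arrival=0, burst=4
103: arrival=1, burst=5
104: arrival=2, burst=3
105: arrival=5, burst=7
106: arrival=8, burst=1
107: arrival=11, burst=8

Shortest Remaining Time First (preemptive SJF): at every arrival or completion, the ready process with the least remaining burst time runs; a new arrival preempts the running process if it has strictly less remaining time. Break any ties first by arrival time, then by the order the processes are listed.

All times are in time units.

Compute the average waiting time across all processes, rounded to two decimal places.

Timeline: | 101 0-4 | 104 4-7 | 102 7-8 | 106 8-9 | 102 9-12 | 103 12-17 | 105 17-24 | 107 24-32 |
Completion: 101=4  102=12  103=17  104=7  105=24  106=9  107=32
Turnaround (C−A): 101=4  102=12  103=16  104=5  105=19  106=1  107=21
Waiting times: 101=0, 102=8, 103=11, 104=2, 105=12, 106=0, 107=13
Average waiting = (0+8+11+2+12+0+13) / 7 = 46/7 = 6.57

6.57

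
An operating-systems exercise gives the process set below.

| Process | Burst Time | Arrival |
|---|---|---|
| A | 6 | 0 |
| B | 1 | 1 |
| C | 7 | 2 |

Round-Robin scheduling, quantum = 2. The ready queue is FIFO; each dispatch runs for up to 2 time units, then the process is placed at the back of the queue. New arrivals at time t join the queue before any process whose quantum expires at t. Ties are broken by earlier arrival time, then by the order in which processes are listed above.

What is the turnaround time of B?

Schedule: | A 0-2 | B 2-3 | C 3-5 | A 5-7 | C 7-9 | A 9-11 | C 11-14 |
Completion: A=11  B=3  C=14
Turnaround(B) = completion − arrival = 3 − 1 = 2

2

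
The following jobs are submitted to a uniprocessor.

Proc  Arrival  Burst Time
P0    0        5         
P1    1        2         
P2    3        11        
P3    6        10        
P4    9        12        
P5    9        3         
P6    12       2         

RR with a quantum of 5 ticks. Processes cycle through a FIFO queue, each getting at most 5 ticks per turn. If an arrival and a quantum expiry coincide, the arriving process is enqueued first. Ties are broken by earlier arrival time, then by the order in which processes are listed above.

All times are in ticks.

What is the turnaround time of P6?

Timeline: | P0 0-5 | P1 5-7 | P2 7-12 | P3 12-17 | P4 17-22 | P5 22-25 | P6 25-27 | P2 27-32 | P3 32-37 | P4 37-42 | P2 42-43 | P4 43-45 |
Completion: P0=5  P1=7  P2=43  P3=37  P4=45  P5=25  P6=27
Turnaround (C−A): P0=5  P1=6  P2=40  P3=31  P4=36  P5=16  P6=15
Turnaround(P6) = completion − arrival = 27 − 12 = 15

15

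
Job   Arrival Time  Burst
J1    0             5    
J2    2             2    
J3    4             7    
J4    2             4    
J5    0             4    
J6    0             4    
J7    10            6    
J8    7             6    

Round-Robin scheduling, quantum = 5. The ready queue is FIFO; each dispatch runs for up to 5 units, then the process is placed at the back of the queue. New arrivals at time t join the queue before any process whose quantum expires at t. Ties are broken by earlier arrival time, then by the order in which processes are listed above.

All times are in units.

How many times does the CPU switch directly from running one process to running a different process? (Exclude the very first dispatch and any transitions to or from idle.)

10

Gantt: | J1 0-5 | J5 5-9 | J6 9-13 | J2 13-15 | J4 15-19 | J3 19-24 | J8 24-29 | J7 29-34 | J3 34-36 | J8 36-37 | J7 37-38 |
Completion: J1=5  J2=15  J3=36  J4=19  J5=9  J6=13  J7=38  J8=37
Turnaround (C−A): J1=5  J2=13  J3=32  J4=17  J5=9  J6=13  J7=28  J8=30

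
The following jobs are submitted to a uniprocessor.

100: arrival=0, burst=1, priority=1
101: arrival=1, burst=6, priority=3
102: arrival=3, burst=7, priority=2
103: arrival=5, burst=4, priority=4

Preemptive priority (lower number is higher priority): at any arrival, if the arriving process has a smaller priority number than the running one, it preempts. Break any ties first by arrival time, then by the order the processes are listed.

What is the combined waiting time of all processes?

16

Schedule: | 100 0-1 | 101 1-3 | 102 3-10 | 101 10-14 | 103 14-18 |
Completion: 100=1  101=14  102=10  103=18
Turnaround (C−A): 100=1  101=13  102=7  103=13
Waiting = turnaround − burst: 100=0, 101=7, 102=0, 103=9
Total waiting = 0 + 7 + 0 + 9 = 16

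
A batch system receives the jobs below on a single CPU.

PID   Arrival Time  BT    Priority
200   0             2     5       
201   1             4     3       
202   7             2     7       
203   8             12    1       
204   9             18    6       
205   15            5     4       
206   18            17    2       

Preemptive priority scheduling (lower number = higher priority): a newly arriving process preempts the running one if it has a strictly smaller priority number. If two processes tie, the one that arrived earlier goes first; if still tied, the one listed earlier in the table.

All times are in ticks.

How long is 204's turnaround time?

51

Timeline: | 200 0-1 | 201 1-5 | 200 5-6 | idle 6-7 | 202 7-8 | 203 8-20 | 206 20-37 | 205 37-42 | 204 42-60 | 202 60-61 |
Completion: 200=6  201=5  202=61  203=20  204=60  205=42  206=37
Turnaround (C−A): 200=6  201=4  202=54  203=12  204=51  205=27  206=19
Turnaround(204) = completion − arrival = 60 − 9 = 51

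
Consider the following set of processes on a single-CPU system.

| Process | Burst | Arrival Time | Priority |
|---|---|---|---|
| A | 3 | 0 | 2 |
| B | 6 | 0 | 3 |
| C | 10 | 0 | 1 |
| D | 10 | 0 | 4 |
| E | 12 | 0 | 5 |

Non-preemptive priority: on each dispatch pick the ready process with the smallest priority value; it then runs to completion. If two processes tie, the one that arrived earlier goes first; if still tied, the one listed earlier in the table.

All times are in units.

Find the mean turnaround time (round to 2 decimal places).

Timeline: | C 0-10 | A 10-13 | B 13-19 | D 19-29 | E 29-41 |
Completion: A=13  B=19  C=10  D=29  E=41
Turnaround (C−A): A=13  B=19  C=10  D=29  E=41
Turnaround times: A=13, B=19, C=10, D=29, E=41
Average turnaround = (13+19+10+29+41) / 5 = 112/5 = 22.40

22.40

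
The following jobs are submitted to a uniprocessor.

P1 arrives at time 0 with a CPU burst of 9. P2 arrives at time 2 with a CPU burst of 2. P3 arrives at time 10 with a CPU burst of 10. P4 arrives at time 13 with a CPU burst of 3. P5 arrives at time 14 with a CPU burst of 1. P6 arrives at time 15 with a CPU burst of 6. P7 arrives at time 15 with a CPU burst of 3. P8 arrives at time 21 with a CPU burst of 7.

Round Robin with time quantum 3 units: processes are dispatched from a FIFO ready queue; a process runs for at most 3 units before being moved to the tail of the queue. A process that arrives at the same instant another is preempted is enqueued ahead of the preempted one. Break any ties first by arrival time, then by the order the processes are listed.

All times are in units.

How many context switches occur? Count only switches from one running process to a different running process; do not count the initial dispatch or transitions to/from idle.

14

Schedule: | P1 0-3 | P2 3-5 | P1 5-11 | P3 11-14 | P4 14-17 | P5 17-18 | P3 18-21 | P6 21-24 | P7 24-27 | P8 27-30 | P3 30-33 | P6 33-36 | P8 36-39 | P3 39-40 | P8 40-41 |
Completion: P1=11  P2=5  P3=40  P4=17  P5=18  P6=36  P7=27  P8=41
Turnaround (C−A): P1=11  P2=3  P3=30  P4=4  P5=4  P6=21  P7=12  P8=20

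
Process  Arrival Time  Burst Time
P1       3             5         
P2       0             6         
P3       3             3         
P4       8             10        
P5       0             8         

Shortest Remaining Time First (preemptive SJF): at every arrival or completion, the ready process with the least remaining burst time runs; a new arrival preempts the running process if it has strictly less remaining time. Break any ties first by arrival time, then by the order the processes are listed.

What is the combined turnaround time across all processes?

69

Timeline: | P2 0-6 | P3 6-9 | P1 9-14 | P5 14-22 | P4 22-32 |
Completion: P1=14  P2=6  P3=9  P4=32  P5=22
Turnaround (C−A): P1=11  P2=6  P3=6  P4=24  P5=22
Turnaround = completion − arrival: P1=11, P2=6, P3=6, P4=24, P5=22
Total turnaround = 11 + 6 + 6 + 24 + 22 = 69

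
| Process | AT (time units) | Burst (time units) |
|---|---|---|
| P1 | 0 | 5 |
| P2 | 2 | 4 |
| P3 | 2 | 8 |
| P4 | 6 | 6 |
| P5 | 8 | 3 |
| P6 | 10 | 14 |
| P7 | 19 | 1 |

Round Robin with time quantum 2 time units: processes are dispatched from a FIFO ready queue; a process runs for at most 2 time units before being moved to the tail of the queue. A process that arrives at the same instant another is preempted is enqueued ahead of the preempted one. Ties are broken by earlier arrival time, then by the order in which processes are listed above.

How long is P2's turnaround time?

Schedule: | P1 0-2 | P2 2-4 | P3 4-6 | P1 6-8 | P2 8-10 | P4 10-12 | P3 12-14 | P5 14-16 | P1 16-17 | P6 17-19 | P4 19-21 | P3 21-23 | P5 23-24 | P7 24-25 | P6 25-27 | P4 27-29 | P3 29-31 | P6 31-41 |
Completion: P1=17  P2=10  P3=31  P4=29  P5=24  P6=41  P7=25
Turnaround (C−A): P1=17  P2=8  P3=29  P4=23  P5=16  P6=31  P7=6
Turnaround(P2) = completion − arrival = 10 − 2 = 8

8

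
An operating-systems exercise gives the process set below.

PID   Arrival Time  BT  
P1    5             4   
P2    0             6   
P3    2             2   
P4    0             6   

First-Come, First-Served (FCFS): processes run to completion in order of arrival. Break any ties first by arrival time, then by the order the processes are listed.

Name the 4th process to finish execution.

Gantt: | P2 0-6 | P4 6-12 | P3 12-14 | P1 14-18 |
Completion: P1=18  P2=6  P3=14  P4=12
Finish order: P2 → P4 → P3 → P1

P1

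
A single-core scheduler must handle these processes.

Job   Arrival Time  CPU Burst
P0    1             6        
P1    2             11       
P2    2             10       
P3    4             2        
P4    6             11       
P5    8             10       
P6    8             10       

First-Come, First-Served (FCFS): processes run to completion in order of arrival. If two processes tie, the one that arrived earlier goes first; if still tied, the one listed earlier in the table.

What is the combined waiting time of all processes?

Schedule: | idle 0-1 | P0 1-7 | P1 7-18 | P2 18-28 | P3 28-30 | P4 30-41 | P5 41-51 | P6 51-61 |
Completion: P0=7  P1=18  P2=28  P3=30  P4=41  P5=51  P6=61
Turnaround (C−A): P0=6  P1=16  P2=26  P3=26  P4=35  P5=43  P6=53
Waiting = turnaround − burst: P0=0, P1=5, P2=16, P3=24, P4=24, P5=33, P6=43
Total waiting = 0 + 5 + 16 + 24 + 24 + 33 + 43 = 145

145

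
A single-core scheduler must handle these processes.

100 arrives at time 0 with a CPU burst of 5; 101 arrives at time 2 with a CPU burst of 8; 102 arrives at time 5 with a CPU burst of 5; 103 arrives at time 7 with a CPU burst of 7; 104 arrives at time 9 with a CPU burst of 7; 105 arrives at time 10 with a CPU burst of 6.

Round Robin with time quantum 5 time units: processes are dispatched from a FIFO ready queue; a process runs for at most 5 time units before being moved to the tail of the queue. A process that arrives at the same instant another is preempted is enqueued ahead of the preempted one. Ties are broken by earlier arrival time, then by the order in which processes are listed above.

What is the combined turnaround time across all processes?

130

Gantt: | 100 0-5 | 101 5-10 | 102 10-15 | 103 15-20 | 104 20-25 | 105 25-30 | 101 30-33 | 103 33-35 | 104 35-37 | 105 37-38 |
Completion: 100=5  101=33  102=15  103=35  104=37  105=38
Turnaround = completion − arrival: 100=5, 101=31, 102=10, 103=28, 104=28, 105=28
Total turnaround = 5 + 31 + 10 + 28 + 28 + 28 = 130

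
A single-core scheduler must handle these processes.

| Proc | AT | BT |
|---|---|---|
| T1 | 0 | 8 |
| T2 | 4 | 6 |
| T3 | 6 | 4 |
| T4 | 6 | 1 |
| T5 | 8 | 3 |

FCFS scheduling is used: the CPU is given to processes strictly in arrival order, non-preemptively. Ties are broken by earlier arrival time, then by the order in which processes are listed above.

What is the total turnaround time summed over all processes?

57

Timeline: | T1 0-8 | T2 8-14 | T3 14-18 | T4 18-19 | T5 19-22 |
Completion: T1=8  T2=14  T3=18  T4=19  T5=22
Turnaround = completion − arrival: T1=8, T2=10, T3=12, T4=13, T5=14
Total turnaround = 8 + 10 + 12 + 13 + 14 = 57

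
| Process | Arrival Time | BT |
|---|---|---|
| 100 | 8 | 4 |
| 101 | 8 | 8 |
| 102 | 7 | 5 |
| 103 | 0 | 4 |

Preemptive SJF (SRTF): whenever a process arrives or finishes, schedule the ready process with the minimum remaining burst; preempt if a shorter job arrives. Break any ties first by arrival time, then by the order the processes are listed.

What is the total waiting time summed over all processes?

12

Timeline: | 103 0-4 | idle 4-7 | 102 7-12 | 100 12-16 | 101 16-24 |
Completion: 100=16  101=24  102=12  103=4
Waiting = turnaround − burst: 100=4, 101=8, 102=0, 103=0
Total waiting = 4 + 8 + 0 + 0 = 12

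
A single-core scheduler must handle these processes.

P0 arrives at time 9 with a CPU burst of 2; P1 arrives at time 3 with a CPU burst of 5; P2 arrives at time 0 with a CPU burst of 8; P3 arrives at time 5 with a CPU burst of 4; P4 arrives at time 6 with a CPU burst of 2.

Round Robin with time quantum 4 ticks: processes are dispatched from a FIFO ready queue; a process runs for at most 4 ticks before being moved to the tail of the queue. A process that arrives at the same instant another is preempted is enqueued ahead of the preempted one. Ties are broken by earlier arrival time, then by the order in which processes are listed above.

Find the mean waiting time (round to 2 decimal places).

Timeline: | P2 0-4 | P1 4-8 | P2 8-12 | P3 12-16 | P4 16-18 | P1 18-19 | P0 19-21 |
Completion: P0=21  P1=19  P2=12  P3=16  P4=18
Turnaround (C−A): P0=12  P1=16  P2=12  P3=11  P4=12
Waiting times: P0=10, P1=11, P2=4, P3=7, P4=10
Average waiting = (10+11+4+7+10) / 5 = 42/5 = 8.40

8.40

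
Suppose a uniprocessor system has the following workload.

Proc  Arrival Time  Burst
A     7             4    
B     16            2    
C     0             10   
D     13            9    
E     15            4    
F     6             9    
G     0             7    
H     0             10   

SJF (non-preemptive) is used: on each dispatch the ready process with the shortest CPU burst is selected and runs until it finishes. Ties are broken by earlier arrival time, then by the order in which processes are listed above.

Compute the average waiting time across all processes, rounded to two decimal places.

13.63

Gantt: | G 0-7 | A 7-11 | F 11-20 | B 20-22 | E 22-26 | D 26-35 | C 35-45 | H 45-55 |
Completion: A=11  B=22  C=45  D=35  E=26  F=20  G=7  H=55
Waiting times: A=0, B=4, C=35, D=13, E=7, F=5, G=0, H=45
Average waiting = (0+4+35+13+7+5+0+45) / 8 = 109/8 = 13.63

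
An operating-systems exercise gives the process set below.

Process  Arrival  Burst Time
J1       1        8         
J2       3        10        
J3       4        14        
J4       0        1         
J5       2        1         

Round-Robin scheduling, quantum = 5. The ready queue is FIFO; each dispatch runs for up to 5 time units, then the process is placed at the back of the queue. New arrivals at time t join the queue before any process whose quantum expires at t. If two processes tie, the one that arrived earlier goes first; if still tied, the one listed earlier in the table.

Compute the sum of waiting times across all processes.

Timeline: | J4 0-1 | J1 1-6 | J5 6-7 | J2 7-12 | J3 12-17 | J1 17-20 | J2 20-25 | J3 25-34 |
Completion: J1=20  J2=25  J3=34  J4=1  J5=7
Turnaround (C−A): J1=19  J2=22  J3=30  J4=1  J5=5
Waiting = turnaround − burst: J1=11, J2=12, J3=16, J4=0, J5=4
Total waiting = 11 + 12 + 16 + 0 + 4 = 43

43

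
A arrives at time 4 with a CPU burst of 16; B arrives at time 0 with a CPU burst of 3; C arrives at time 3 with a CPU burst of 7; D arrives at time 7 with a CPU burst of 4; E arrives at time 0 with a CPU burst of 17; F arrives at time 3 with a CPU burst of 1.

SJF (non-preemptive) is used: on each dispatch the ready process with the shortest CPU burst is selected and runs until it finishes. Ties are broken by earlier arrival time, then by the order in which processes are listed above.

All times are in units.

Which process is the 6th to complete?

Gantt: | B 0-3 | F 3-4 | C 4-11 | D 11-15 | A 15-31 | E 31-48 |
Completion: A=31  B=3  C=11  D=15  E=48  F=4
Finish order: B → F → C → D → A → E

E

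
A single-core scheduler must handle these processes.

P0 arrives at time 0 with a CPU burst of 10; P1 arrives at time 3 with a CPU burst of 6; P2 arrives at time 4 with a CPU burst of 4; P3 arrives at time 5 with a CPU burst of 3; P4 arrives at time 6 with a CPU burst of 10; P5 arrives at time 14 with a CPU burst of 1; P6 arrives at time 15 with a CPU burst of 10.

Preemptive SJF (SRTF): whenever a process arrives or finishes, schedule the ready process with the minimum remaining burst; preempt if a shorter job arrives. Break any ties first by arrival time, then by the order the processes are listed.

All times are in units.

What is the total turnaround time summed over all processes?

Schedule: | P0 0-3 | P1 3-4 | P2 4-8 | P3 8-11 | P1 11-14 | P5 14-15 | P1 15-17 | P0 17-24 | P4 24-34 | P6 34-44 |
Completion: P0=24  P1=17  P2=8  P3=11  P4=34  P5=15  P6=44
Turnaround (C−A): P0=24  P1=14  P2=4  P3=6  P4=28  P5=1  P6=29
Turnaround = completion − arrival: P0=24, P1=14, P2=4, P3=6, P4=28, P5=1, P6=29
Total turnaround = 24 + 14 + 4 + 6 + 28 + 1 + 29 = 106

106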